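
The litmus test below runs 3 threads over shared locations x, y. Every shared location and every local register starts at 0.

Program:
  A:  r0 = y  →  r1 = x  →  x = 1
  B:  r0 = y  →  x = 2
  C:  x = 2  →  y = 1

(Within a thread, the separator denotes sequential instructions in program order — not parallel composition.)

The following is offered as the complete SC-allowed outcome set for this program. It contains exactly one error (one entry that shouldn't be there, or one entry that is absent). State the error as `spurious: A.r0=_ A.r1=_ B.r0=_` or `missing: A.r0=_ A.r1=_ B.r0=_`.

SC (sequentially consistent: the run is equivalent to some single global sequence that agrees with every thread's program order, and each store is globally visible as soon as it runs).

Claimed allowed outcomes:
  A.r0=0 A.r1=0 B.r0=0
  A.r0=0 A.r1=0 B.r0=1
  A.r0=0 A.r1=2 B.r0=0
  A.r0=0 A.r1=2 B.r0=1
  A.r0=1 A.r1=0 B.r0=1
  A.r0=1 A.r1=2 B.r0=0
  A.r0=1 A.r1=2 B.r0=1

spurious: A.r0=1 A.r1=0 B.r0=1

outcome vector order: (A.r0,A.r1,B.r0)
under SC → 000, 001, 020, 021, 120, 121
claimed∖SC = {101}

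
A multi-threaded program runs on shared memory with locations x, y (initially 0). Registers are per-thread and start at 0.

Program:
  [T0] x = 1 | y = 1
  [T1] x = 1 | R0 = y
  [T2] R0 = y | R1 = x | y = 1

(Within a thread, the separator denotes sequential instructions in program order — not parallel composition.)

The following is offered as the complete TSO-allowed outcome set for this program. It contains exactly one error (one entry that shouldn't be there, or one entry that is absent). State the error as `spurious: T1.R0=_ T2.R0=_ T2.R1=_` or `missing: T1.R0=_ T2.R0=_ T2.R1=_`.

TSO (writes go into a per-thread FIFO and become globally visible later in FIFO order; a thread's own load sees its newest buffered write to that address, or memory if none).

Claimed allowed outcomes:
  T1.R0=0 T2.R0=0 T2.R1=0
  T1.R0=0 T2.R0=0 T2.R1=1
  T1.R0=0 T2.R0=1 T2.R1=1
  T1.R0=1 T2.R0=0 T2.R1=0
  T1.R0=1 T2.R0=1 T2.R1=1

outcome vector order: (T1.R0,T2.R0,T2.R1)
TSO: 6 outcomes — {0/0/0 0/0/1 0/1/1 1/0/0 1/0/1 1/1/1}
TSO∖claimed = {1/0/1}

missing: T1.R0=1 T2.R0=0 T2.R1=1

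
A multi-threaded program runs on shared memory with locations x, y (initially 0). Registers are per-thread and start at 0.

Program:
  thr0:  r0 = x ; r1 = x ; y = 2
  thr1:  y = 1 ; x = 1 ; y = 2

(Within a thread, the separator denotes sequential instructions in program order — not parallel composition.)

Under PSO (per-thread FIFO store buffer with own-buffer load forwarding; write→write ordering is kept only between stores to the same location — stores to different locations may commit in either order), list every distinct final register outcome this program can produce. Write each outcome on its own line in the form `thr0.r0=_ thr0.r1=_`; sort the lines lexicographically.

outcome vector order: (thr0.r0,thr0.r1)
|PSO outcomes| = 3

thr0.r0=0 thr0.r1=0
thr0.r0=0 thr0.r1=1
thr0.r0=1 thr0.r1=1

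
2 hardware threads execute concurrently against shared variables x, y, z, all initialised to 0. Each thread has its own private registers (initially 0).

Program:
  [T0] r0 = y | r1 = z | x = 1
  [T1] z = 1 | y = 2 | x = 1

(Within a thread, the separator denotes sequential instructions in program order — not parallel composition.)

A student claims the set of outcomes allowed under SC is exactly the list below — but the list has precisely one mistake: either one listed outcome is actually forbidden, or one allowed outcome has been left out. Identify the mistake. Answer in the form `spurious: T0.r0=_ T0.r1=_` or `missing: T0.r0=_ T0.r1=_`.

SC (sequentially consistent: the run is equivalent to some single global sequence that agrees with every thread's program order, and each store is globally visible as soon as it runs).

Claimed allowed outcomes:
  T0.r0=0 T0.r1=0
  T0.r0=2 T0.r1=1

outcome vector order: (T0.r0,T0.r1)
under SC → 0/0, 0/1, 2/1
SC∖claimed = {0/1}

missing: T0.r0=0 T0.r1=1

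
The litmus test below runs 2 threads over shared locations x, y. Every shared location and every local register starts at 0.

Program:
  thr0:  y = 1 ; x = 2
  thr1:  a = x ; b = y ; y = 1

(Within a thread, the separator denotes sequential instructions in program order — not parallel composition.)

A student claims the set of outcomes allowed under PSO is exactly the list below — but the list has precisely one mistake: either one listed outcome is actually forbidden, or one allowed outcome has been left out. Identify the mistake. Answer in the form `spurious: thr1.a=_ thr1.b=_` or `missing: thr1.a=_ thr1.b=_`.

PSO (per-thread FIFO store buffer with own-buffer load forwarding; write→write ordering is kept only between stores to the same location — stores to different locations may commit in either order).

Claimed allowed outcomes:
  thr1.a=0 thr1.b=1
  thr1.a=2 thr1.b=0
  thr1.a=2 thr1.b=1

outcome vector order: (thr1.a,thr1.b)
under PSO → <0 0>, <0 1>, <2 0>, <2 1>
PSO∖claimed = {<0 0>}

missing: thr1.a=0 thr1.b=0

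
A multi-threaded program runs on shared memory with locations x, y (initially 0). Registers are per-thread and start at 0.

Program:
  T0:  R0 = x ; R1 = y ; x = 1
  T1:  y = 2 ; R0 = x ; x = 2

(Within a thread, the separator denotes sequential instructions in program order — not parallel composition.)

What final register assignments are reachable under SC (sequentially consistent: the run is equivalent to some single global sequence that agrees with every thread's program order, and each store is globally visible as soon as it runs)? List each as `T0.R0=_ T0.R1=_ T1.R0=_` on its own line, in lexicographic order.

outcome vector order: (T0.R0,T0.R1,T1.R0)
|SC outcomes| = 5

T0.R0=0 T0.R1=0 T1.R0=0
T0.R0=0 T0.R1=0 T1.R0=1
T0.R0=0 T0.R1=2 T1.R0=0
T0.R0=0 T0.R1=2 T1.R0=1
T0.R0=2 T0.R1=2 T1.R0=0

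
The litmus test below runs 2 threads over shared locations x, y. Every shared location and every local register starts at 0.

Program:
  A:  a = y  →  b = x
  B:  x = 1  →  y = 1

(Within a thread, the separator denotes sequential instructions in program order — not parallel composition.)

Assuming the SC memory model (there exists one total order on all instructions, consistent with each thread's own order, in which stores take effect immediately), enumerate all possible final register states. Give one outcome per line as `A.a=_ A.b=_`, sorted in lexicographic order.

A.a=0 A.b=0
A.a=0 A.b=1
A.a=1 A.b=1

outcome vector order: (A.a,A.b)
|SC outcomes| = 3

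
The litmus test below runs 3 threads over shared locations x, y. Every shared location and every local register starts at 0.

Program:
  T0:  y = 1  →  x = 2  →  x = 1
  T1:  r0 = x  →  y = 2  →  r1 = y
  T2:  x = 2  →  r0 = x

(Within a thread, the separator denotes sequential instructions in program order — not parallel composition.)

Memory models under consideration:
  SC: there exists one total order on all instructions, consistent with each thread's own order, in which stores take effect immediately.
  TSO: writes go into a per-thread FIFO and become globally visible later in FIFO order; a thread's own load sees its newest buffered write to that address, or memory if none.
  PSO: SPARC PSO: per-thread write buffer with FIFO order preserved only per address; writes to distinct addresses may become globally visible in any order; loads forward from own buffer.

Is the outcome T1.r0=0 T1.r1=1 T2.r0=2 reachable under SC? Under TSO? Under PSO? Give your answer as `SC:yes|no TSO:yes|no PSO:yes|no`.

SC:yes TSO:yes PSO:yes

outcome vector order: (T1.r0,T1.r1,T2.r0)
[SC] allowed = {0/1/1; 0/1/2; 0/2/1; 0/2/2; 1/2/1; 1/2/2; 2/1/1; 2/1/2; 2/2/1; 2/2/2}
[TSO] allowed = {0/1/1; 0/1/2; 0/2/1; 0/2/2; 1/2/1; 1/2/2; 2/1/1; 2/1/2; 2/2/1; 2/2/2}
[PSO] allowed = {0/1/1; 0/1/2; 0/2/1; 0/2/2; 1/1/1; 1/1/2; 1/2/1; 1/2/2; 2/1/1; 2/1/2; 2/2/1; 2/2/2}
target 0/1/2 ∈ {SC,TSO,PSO}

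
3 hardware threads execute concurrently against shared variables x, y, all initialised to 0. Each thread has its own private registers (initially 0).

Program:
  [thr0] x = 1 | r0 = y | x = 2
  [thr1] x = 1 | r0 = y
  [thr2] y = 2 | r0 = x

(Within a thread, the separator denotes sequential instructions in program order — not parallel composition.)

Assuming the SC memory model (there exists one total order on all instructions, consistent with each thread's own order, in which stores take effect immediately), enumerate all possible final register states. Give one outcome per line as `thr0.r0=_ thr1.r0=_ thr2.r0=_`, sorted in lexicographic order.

thr0.r0=0 thr1.r0=0 thr2.r0=1
thr0.r0=0 thr1.r0=0 thr2.r0=2
thr0.r0=0 thr1.r0=2 thr2.r0=1
thr0.r0=0 thr1.r0=2 thr2.r0=2
thr0.r0=2 thr1.r0=0 thr2.r0=1
thr0.r0=2 thr1.r0=0 thr2.r0=2
thr0.r0=2 thr1.r0=2 thr2.r0=0
thr0.r0=2 thr1.r0=2 thr2.r0=1
thr0.r0=2 thr1.r0=2 thr2.r0=2

outcome vector order: (thr0.r0,thr1.r0,thr2.r0)
|SC outcomes| = 9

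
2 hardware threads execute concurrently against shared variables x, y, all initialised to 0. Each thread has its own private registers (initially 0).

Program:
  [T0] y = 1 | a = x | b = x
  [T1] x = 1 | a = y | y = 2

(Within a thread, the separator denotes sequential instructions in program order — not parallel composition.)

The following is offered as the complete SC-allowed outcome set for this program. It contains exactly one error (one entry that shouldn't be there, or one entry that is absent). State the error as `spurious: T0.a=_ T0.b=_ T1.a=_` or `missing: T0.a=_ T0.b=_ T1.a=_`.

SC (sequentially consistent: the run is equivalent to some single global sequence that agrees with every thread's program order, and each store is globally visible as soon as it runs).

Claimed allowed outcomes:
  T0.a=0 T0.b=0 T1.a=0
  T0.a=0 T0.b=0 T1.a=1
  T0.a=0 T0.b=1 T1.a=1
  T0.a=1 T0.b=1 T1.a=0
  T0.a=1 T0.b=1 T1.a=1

spurious: T0.a=0 T0.b=0 T1.a=0

outcome vector order: (T0.a,T0.b,T1.a)
[SC] allowed = {0/0/1; 0/1/1; 1/1/0; 1/1/1}
claimed∖SC = {0/0/0}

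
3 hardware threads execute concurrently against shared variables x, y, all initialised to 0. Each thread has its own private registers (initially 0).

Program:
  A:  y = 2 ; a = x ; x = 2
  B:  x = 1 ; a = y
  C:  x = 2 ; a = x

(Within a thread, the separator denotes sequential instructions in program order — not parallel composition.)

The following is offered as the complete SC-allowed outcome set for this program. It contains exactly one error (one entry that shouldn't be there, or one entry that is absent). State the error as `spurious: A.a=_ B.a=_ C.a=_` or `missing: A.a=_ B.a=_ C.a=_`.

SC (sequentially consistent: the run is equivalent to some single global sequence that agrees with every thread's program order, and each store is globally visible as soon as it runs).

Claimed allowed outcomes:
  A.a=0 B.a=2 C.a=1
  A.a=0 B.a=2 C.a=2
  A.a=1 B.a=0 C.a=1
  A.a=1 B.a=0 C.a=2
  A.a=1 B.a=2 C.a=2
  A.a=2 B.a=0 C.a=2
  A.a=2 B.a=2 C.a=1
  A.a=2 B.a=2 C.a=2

missing: A.a=1 B.a=2 C.a=1

outcome vector order: (A.a,B.a,C.a)
[SC] allowed = {021, 022, 101, 102, 121, 122, 202, 221, 222}
SC∖claimed = {121}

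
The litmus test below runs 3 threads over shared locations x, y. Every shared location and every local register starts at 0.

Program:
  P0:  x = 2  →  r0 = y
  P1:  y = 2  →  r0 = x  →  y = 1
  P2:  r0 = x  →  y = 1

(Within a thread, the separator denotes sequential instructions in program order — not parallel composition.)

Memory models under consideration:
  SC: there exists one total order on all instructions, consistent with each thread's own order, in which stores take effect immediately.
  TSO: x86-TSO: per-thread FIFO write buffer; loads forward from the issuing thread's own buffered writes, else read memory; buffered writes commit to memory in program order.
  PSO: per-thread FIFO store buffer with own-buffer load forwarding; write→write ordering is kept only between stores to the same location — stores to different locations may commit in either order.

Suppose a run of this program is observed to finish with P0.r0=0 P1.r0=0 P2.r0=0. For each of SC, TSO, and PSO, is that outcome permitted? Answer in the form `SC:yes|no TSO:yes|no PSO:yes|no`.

SC:no TSO:yes PSO:yes

outcome vector order: (P0.r0,P1.r0,P2.r0)
SC (10): (0,2,0), (0,2,2), (1,0,0), (1,0,2), (1,2,0), (1,2,2), (2,0,0), (2,0,2), (2,2,0), (2,2,2)
TSO (12): (0,0,0), (0,0,2), (0,2,0), (0,2,2), (1,0,0), (1,0,2), (1,2,0), (1,2,2), (2,0,0), (2,0,2), (2,2,0), (2,2,2)
PSO (12): (0,0,0), (0,0,2), (0,2,0), (0,2,2), (1,0,0), (1,0,2), (1,2,0), (1,2,2), (2,0,0), (2,0,2), (2,2,0), (2,2,2)
target (0,0,0) ∈ {TSO,PSO}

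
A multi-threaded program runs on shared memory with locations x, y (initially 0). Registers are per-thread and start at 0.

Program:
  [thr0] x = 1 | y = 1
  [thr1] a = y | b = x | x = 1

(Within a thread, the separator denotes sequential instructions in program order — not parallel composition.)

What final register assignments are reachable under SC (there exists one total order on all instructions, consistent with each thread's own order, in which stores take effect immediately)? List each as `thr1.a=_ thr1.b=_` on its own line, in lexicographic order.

thr1.a=0 thr1.b=0
thr1.a=0 thr1.b=1
thr1.a=1 thr1.b=1

outcome vector order: (thr1.a,thr1.b)
|SC outcomes| = 3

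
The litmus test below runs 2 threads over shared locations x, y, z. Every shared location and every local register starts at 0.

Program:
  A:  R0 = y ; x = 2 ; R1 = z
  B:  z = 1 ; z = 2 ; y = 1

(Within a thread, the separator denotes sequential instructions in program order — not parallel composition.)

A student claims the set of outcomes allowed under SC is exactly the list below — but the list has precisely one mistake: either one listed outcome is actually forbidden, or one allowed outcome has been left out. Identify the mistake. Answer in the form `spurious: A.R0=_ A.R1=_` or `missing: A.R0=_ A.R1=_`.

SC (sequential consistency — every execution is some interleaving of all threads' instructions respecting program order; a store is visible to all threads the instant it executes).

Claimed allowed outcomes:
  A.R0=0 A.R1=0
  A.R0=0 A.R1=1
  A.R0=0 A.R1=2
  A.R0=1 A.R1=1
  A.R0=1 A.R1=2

outcome vector order: (A.R0,A.R1)
SC: 4 outcomes — {<0 0>; <0 1>; <0 2>; <1 2>}
claimed∖SC = {<1 1>}

spurious: A.R0=1 A.R1=1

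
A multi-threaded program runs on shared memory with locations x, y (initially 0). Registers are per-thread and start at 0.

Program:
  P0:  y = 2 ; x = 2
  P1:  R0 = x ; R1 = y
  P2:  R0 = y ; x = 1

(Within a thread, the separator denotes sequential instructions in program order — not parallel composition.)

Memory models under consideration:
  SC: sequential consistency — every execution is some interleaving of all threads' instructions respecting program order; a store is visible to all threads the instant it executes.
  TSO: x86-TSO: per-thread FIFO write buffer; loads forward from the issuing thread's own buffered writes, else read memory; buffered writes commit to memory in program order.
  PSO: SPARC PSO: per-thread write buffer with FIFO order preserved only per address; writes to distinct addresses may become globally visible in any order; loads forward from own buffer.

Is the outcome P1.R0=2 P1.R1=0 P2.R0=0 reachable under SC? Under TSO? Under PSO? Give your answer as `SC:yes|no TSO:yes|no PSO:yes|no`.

SC:no TSO:no PSO:yes

outcome vector order: (P1.R0,P1.R1,P2.R0)
SC (9): <0 0 0> <0 0 2> <0 2 0> <0 2 2> <1 0 0> <1 2 0> <1 2 2> <2 2 0> <2 2 2>
TSO (9): <0 0 0> <0 0 2> <0 2 0> <0 2 2> <1 0 0> <1 2 0> <1 2 2> <2 2 0> <2 2 2>
PSO (11): <0 0 0> <0 0 2> <0 2 0> <0 2 2> <1 0 0> <1 2 0> <1 2 2> <2 0 0> <2 0 2> <2 2 0> <2 2 2>
target <2 0 0> ∈ {PSO}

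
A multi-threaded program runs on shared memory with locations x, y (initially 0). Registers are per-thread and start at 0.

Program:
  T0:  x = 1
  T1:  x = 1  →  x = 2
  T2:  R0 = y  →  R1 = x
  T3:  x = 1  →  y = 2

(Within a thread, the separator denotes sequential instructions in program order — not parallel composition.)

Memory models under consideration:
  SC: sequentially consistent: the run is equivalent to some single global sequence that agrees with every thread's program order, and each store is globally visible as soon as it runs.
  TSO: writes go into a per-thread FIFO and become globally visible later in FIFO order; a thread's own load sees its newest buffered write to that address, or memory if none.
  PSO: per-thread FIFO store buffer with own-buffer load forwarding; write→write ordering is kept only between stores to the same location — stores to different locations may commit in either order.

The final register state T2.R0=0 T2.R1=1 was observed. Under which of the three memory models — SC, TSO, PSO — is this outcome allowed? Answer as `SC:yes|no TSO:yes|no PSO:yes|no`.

SC:yes TSO:yes PSO:yes

outcome vector order: (T2.R0,T2.R1)
[SC] allowed = {(0,0) (0,1) (0,2) (2,1) (2,2)}
[TSO] allowed = {(0,0) (0,1) (0,2) (2,1) (2,2)}
[PSO] allowed = {(0,0) (0,1) (0,2) (2,0) (2,1) (2,2)}
target (0,1) ∈ {SC,TSO,PSO}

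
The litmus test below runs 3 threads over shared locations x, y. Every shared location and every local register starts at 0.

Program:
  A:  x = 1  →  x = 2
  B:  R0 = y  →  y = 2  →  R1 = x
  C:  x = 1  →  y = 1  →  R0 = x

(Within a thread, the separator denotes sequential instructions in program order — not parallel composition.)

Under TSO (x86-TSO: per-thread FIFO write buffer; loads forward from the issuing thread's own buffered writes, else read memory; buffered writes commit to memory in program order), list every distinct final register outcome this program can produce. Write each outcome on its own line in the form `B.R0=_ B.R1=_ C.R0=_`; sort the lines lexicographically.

outcome vector order: (B.R0,B.R1,C.R0)
|TSO outcomes| = 10

B.R0=0 B.R1=0 C.R0=1
B.R0=0 B.R1=0 C.R0=2
B.R0=0 B.R1=1 C.R0=1
B.R0=0 B.R1=1 C.R0=2
B.R0=0 B.R1=2 C.R0=1
B.R0=0 B.R1=2 C.R0=2
B.R0=1 B.R1=1 C.R0=1
B.R0=1 B.R1=1 C.R0=2
B.R0=1 B.R1=2 C.R0=1
B.R0=1 B.R1=2 C.R0=2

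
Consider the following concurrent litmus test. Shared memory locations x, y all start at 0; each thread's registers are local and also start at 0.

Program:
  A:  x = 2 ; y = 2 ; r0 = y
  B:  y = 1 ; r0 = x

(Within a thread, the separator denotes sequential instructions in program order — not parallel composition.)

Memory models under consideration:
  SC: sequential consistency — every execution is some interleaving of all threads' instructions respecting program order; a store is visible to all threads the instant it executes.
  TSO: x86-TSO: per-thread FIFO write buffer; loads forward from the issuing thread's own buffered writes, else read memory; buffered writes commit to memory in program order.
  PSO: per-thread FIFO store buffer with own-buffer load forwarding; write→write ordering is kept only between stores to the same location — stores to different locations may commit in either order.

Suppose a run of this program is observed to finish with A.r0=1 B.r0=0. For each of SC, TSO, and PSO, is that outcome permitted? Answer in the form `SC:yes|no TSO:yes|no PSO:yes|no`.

outcome vector order: (A.r0,B.r0)
[SC] allowed = {1/2; 2/0; 2/2}
[TSO] allowed = {1/0; 1/2; 2/0; 2/2}
[PSO] allowed = {1/0; 1/2; 2/0; 2/2}
target 1/0 ∈ {TSO,PSO}

SC:no TSO:yes PSO:yes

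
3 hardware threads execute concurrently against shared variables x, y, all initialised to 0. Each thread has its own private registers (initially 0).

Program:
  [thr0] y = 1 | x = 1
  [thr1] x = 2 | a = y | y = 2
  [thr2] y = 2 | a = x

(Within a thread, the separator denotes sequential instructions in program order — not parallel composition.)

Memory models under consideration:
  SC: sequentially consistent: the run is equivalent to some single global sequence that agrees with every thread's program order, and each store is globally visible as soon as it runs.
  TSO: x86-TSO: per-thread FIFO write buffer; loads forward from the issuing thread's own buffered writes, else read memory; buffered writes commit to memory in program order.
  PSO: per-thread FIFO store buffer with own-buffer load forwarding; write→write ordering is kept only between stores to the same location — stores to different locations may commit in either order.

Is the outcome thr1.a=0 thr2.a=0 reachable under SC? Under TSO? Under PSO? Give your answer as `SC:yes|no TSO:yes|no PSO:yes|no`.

SC:no TSO:yes PSO:yes

outcome vector order: (thr1.a,thr2.a)
SC (8): 0/1, 0/2, 1/0, 1/1, 1/2, 2/0, 2/1, 2/2
TSO (9): 0/0, 0/1, 0/2, 1/0, 1/1, 1/2, 2/0, 2/1, 2/2
PSO (9): 0/0, 0/1, 0/2, 1/0, 1/1, 1/2, 2/0, 2/1, 2/2
target 0/0 ∈ {TSO,PSO}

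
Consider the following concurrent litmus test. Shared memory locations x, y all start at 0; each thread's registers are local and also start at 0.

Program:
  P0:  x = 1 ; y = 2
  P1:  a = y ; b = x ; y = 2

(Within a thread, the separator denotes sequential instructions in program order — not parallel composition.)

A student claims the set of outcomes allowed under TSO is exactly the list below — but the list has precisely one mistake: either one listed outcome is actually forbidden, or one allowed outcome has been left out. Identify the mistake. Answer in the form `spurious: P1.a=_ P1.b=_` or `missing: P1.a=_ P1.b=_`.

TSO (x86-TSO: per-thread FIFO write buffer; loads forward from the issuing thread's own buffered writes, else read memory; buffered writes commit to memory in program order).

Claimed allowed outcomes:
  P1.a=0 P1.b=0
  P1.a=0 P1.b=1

outcome vector order: (P1.a,P1.b)
TSO (3): (0,0) (0,1) (2,1)
TSO∖claimed = {(2,1)}

missing: P1.a=2 P1.b=1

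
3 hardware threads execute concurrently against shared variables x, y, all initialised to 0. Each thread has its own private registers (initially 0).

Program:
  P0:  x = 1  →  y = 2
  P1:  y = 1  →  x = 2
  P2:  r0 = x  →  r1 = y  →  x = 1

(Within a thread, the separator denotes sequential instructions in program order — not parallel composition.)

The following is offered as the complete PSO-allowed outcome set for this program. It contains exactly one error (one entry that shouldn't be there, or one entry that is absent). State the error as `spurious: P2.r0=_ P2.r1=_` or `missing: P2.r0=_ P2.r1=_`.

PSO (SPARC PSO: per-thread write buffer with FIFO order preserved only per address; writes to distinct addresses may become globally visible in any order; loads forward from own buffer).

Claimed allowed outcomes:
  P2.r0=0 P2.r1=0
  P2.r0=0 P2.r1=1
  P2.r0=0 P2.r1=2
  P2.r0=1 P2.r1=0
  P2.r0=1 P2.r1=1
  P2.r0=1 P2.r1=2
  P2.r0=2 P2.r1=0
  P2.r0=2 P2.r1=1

outcome vector order: (P2.r0,P2.r1)
PSO: 9 outcomes — {<0 0> <0 1> <0 2> <1 0> <1 1> <1 2> <2 0> <2 1> <2 2>}
PSO∖claimed = {<2 2>}

missing: P2.r0=2 P2.r1=2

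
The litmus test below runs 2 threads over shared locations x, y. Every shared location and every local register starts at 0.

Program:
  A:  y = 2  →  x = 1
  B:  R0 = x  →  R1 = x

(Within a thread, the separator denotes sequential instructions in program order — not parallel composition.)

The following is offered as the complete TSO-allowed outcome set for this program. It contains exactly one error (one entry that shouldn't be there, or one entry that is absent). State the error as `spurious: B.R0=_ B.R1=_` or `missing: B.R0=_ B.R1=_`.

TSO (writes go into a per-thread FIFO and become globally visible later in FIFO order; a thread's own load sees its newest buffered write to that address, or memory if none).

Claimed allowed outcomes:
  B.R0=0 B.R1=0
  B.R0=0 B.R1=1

missing: B.R0=1 B.R1=1

outcome vector order: (B.R0,B.R1)
[TSO] allowed = {(0,0) (0,1) (1,1)}
TSO∖claimed = {(1,1)}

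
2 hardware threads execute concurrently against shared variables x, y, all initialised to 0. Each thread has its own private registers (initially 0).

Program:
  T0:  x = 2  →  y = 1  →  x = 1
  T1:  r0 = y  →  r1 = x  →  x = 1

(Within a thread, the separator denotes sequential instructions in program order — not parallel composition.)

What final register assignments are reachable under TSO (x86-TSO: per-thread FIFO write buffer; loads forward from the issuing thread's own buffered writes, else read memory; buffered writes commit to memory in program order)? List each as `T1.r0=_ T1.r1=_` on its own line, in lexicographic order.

outcome vector order: (T1.r0,T1.r1)
|TSO outcomes| = 5

T1.r0=0 T1.r1=0
T1.r0=0 T1.r1=1
T1.r0=0 T1.r1=2
T1.r0=1 T1.r1=1
T1.r0=1 T1.r1=2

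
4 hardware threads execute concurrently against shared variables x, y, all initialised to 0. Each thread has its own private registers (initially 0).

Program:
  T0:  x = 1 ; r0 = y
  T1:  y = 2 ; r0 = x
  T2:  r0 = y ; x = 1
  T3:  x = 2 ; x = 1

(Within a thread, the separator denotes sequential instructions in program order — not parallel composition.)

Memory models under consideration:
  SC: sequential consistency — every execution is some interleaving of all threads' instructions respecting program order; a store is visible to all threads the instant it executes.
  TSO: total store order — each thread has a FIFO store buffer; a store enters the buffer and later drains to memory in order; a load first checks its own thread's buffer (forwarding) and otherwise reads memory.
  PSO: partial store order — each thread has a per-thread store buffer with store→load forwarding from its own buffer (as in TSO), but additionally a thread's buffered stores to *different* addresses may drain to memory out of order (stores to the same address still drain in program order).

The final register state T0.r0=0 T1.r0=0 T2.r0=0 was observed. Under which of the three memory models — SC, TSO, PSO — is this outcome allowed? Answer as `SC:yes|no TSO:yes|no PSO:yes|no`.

SC:no TSO:yes PSO:yes

outcome vector order: (T0.r0,T1.r0,T2.r0)
SC (10): 0/1/0, 0/1/2, 0/2/0, 0/2/2, 2/0/0, 2/0/2, 2/1/0, 2/1/2, 2/2/0, 2/2/2
TSO (12): 0/0/0, 0/0/2, 0/1/0, 0/1/2, 0/2/0, 0/2/2, 2/0/0, 2/0/2, 2/1/0, 2/1/2, 2/2/0, 2/2/2
PSO (12): 0/0/0, 0/0/2, 0/1/0, 0/1/2, 0/2/0, 0/2/2, 2/0/0, 2/0/2, 2/1/0, 2/1/2, 2/2/0, 2/2/2
target 0/0/0 ∈ {TSO,PSO}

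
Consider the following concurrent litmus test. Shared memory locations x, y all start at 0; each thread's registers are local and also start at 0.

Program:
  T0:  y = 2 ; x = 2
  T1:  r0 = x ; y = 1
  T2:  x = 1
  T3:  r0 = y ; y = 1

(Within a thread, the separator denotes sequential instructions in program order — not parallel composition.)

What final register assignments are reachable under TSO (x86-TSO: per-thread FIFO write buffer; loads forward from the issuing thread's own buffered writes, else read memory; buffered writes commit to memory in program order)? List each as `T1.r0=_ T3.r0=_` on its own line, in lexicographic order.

T1.r0=0 T3.r0=0
T1.r0=0 T3.r0=1
T1.r0=0 T3.r0=2
T1.r0=1 T3.r0=0
T1.r0=1 T3.r0=1
T1.r0=1 T3.r0=2
T1.r0=2 T3.r0=0
T1.r0=2 T3.r0=1
T1.r0=2 T3.r0=2

outcome vector order: (T1.r0,T3.r0)
|TSO outcomes| = 9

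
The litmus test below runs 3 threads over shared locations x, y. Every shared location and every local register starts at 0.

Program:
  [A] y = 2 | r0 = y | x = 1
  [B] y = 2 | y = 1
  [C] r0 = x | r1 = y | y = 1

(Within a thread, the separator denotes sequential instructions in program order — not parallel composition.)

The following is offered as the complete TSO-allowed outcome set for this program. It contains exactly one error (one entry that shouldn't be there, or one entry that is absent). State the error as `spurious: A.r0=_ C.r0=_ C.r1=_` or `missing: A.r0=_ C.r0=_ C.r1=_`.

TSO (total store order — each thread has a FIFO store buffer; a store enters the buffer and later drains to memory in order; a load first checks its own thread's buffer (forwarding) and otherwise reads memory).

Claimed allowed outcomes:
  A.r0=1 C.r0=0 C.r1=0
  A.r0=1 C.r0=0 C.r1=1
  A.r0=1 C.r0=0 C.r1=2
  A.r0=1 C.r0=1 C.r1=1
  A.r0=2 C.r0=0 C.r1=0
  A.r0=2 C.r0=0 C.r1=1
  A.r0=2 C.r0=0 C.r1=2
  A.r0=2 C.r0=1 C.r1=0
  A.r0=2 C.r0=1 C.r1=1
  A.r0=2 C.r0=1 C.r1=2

spurious: A.r0=2 C.r0=1 C.r1=0

outcome vector order: (A.r0,C.r0,C.r1)
under TSO → 1/0/0, 1/0/1, 1/0/2, 1/1/1, 2/0/0, 2/0/1, 2/0/2, 2/1/1, 2/1/2
claimed∖TSO = {2/1/0}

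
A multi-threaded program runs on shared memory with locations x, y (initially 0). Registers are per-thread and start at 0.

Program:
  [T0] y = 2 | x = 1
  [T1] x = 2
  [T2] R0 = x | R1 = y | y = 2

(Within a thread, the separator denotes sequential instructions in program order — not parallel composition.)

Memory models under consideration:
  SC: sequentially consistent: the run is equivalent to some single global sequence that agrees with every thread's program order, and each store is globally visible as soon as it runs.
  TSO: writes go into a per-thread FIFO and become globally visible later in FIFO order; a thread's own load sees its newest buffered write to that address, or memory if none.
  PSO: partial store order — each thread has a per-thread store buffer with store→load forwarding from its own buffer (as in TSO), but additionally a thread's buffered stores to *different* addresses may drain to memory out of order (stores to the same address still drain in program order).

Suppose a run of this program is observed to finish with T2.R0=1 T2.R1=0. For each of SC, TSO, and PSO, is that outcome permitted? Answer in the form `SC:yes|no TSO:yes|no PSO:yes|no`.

SC:no TSO:no PSO:yes

outcome vector order: (T2.R0,T2.R1)
[SC] allowed = {00 02 12 20 22}
[TSO] allowed = {00 02 12 20 22}
[PSO] allowed = {00 02 10 12 20 22}
target 10 ∈ {PSO}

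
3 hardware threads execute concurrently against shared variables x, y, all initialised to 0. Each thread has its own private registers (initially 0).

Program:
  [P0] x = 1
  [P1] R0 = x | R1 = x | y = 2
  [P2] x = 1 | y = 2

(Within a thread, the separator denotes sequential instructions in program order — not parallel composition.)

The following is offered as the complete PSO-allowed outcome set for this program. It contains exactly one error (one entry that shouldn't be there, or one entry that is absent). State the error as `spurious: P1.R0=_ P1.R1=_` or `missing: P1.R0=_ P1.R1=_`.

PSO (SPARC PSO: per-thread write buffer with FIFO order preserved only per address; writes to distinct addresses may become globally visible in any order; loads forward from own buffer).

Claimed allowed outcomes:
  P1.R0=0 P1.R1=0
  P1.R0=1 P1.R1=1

missing: P1.R0=0 P1.R1=1

outcome vector order: (P1.R0,P1.R1)
PSO: 3 outcomes — {<0 0>; <0 1>; <1 1>}
PSO∖claimed = {<0 1>}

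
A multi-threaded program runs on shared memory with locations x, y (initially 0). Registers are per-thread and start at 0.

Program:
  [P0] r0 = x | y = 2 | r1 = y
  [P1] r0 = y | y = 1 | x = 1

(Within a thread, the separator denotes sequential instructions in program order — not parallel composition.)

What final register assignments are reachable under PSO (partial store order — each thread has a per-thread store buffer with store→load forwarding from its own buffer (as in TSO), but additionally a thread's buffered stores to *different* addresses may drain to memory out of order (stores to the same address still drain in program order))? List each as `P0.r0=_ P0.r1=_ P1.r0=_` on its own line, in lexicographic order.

outcome vector order: (P0.r0,P0.r1,P1.r0)
|PSO outcomes| = 6

P0.r0=0 P0.r1=1 P1.r0=0
P0.r0=0 P0.r1=1 P1.r0=2
P0.r0=0 P0.r1=2 P1.r0=0
P0.r0=0 P0.r1=2 P1.r0=2
P0.r0=1 P0.r1=1 P1.r0=0
P0.r0=1 P0.r1=2 P1.r0=0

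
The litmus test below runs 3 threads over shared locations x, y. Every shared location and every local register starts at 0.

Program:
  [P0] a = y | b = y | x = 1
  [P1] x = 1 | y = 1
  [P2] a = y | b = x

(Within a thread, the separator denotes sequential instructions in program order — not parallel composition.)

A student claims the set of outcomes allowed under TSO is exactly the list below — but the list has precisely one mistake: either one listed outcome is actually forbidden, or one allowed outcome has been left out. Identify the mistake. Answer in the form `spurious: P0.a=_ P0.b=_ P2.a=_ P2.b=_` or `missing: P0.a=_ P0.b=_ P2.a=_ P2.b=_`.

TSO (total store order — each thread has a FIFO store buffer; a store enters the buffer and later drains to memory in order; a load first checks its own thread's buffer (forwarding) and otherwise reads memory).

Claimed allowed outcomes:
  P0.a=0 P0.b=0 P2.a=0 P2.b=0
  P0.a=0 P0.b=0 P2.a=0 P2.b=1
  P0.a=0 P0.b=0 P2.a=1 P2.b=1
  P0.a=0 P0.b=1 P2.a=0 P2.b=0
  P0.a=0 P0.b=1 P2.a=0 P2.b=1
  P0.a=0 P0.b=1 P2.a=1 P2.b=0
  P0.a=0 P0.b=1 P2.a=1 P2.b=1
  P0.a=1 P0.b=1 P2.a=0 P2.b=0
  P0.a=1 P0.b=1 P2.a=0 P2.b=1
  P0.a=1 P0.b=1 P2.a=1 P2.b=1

spurious: P0.a=0 P0.b=1 P2.a=1 P2.b=0

outcome vector order: (P0.a,P0.b,P2.a,P2.b)
TSO (9): 0/0/0/0, 0/0/0/1, 0/0/1/1, 0/1/0/0, 0/1/0/1, 0/1/1/1, 1/1/0/0, 1/1/0/1, 1/1/1/1
claimed∖TSO = {0/1/1/0}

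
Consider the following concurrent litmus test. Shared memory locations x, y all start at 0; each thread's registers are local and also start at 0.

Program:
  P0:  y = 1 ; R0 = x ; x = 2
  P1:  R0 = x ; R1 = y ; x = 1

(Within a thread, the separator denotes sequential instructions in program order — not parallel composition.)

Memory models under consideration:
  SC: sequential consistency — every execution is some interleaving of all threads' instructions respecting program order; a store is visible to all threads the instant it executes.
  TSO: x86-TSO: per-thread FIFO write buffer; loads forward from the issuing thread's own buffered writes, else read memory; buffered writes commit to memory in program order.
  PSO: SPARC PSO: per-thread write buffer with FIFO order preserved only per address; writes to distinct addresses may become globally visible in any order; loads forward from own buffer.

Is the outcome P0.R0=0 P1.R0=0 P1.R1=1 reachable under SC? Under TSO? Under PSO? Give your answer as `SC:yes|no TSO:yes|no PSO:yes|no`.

outcome vector order: (P0.R0,P1.R0,P1.R1)
SC (5): <0 0 0>; <0 0 1>; <0 2 1>; <1 0 0>; <1 0 1>
TSO (5): <0 0 0>; <0 0 1>; <0 2 1>; <1 0 0>; <1 0 1>
PSO (6): <0 0 0>; <0 0 1>; <0 2 0>; <0 2 1>; <1 0 0>; <1 0 1>
target <0 0 1> ∈ {SC,TSO,PSO}

SC:yes TSO:yes PSO:yes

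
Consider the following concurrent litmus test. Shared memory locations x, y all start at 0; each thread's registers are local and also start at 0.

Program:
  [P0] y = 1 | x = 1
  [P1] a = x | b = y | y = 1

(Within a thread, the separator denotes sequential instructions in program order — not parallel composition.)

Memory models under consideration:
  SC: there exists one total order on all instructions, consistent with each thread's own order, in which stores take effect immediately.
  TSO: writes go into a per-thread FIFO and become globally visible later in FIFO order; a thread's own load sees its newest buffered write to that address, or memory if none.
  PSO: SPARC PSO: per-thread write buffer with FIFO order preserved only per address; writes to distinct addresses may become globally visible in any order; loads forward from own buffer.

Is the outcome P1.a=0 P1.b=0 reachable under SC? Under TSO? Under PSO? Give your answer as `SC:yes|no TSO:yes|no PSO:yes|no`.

SC:yes TSO:yes PSO:yes

outcome vector order: (P1.a,P1.b)
SC (3): <0 0> <0 1> <1 1>
TSO (3): <0 0> <0 1> <1 1>
PSO (4): <0 0> <0 1> <1 0> <1 1>
target <0 0> ∈ {SC,TSO,PSO}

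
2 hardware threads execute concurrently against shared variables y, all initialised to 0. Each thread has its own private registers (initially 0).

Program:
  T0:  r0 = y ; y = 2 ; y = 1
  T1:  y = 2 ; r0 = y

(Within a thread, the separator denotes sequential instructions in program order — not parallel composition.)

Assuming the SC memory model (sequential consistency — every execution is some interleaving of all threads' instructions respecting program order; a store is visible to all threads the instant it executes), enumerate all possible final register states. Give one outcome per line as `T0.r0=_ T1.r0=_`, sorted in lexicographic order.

outcome vector order: (T0.r0,T1.r0)
|SC outcomes| = 4

T0.r0=0 T1.r0=1
T0.r0=0 T1.r0=2
T0.r0=2 T1.r0=1
T0.r0=2 T1.r0=2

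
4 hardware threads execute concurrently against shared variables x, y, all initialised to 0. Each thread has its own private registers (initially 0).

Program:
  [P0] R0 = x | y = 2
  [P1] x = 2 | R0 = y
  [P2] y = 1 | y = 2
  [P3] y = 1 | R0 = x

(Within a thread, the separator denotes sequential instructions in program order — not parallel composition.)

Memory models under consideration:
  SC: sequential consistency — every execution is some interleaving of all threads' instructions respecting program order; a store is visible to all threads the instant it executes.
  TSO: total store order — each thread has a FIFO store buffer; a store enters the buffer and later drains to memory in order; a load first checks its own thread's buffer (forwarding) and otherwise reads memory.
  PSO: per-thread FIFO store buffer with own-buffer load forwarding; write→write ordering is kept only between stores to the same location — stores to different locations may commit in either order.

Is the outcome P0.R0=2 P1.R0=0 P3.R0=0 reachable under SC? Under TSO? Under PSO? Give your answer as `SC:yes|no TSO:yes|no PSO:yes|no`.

SC:no TSO:yes PSO:yes

outcome vector order: (P0.R0,P1.R0,P3.R0)
[SC] allowed = {0/0/2, 0/1/0, 0/1/2, 0/2/0, 0/2/2, 2/0/2, 2/1/0, 2/1/2, 2/2/0, 2/2/2}
[TSO] allowed = {0/0/0, 0/0/2, 0/1/0, 0/1/2, 0/2/0, 0/2/2, 2/0/0, 2/0/2, 2/1/0, 2/1/2, 2/2/0, 2/2/2}
[PSO] allowed = {0/0/0, 0/0/2, 0/1/0, 0/1/2, 0/2/0, 0/2/2, 2/0/0, 2/0/2, 2/1/0, 2/1/2, 2/2/0, 2/2/2}
target 2/0/0 ∈ {TSO,PSO}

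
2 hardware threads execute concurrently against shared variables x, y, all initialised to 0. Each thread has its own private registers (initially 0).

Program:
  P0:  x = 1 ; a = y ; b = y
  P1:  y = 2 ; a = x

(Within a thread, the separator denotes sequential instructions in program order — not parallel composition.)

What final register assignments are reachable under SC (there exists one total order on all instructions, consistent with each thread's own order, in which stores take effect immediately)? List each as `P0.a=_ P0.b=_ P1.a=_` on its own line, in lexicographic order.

P0.a=0 P0.b=0 P1.a=1
P0.a=0 P0.b=2 P1.a=1
P0.a=2 P0.b=2 P1.a=0
P0.a=2 P0.b=2 P1.a=1

outcome vector order: (P0.a,P0.b,P1.a)
|SC outcomes| = 4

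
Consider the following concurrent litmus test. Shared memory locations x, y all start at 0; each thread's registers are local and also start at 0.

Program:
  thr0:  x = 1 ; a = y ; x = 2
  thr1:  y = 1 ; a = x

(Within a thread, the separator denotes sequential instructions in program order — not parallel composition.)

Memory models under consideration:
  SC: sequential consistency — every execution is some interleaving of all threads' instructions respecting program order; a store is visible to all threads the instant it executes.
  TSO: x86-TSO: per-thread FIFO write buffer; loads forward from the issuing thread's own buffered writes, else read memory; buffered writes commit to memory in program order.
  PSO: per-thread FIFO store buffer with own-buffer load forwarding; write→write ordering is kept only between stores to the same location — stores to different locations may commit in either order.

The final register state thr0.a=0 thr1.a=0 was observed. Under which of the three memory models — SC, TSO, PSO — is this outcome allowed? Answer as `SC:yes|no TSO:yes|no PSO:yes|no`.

SC:no TSO:yes PSO:yes

outcome vector order: (thr0.a,thr1.a)
under SC → 0/1 0/2 1/0 1/1 1/2
under TSO → 0/0 0/1 0/2 1/0 1/1 1/2
under PSO → 0/0 0/1 0/2 1/0 1/1 1/2
target 0/0 ∈ {TSO,PSO}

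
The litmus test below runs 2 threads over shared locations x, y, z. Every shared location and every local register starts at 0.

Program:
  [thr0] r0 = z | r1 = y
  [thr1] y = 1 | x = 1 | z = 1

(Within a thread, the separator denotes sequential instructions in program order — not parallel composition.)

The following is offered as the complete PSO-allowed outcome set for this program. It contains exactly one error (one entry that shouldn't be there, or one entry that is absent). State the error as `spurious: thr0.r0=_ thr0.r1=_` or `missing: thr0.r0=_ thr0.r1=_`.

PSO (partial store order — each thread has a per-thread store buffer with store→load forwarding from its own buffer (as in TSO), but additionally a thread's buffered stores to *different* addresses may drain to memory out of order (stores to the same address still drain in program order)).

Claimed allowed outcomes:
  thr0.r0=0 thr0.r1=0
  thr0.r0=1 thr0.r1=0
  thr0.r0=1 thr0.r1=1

missing: thr0.r0=0 thr0.r1=1

outcome vector order: (thr0.r0,thr0.r1)
PSO: 4 outcomes — {<0 0>, <0 1>, <1 0>, <1 1>}
PSO∖claimed = {<0 1>}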